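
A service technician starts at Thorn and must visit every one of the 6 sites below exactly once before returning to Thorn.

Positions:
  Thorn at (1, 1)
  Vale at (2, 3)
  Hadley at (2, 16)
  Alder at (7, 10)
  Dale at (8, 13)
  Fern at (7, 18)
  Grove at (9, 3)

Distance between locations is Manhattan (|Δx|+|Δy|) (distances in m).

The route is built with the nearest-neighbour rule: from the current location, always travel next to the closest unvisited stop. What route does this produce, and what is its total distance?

Nearest-neighbour total = 52 m; route Thorn → Vale → Grove → Alder → Dale → Fern → Hadley → Thorn.

At Thorn the remaining stops are Vale 3, Grove 10, Alder 15, Hadley 16, Dale 19, Fern 23; go to Vale.
At Vale the remaining stops are Grove 7, Alder 12, Hadley 13, Dale 16, Fern 20; go to Grove.
At Grove the remaining stops are Alder 9, Dale 11, Fern 17, Hadley 20; go to Alder.
At Alder the remaining stops are Dale 4, Fern 8, Hadley 11; go to Dale.
At Dale the remaining stops are Fern 6, Hadley 9; go to Fern.
At Fern the remaining stops are Hadley 7; go to Hadley.
Return Hadley→Thorn: 16.
Total = 3 + 7 + 9 + 4 + 6 + 7 + 16 = 52.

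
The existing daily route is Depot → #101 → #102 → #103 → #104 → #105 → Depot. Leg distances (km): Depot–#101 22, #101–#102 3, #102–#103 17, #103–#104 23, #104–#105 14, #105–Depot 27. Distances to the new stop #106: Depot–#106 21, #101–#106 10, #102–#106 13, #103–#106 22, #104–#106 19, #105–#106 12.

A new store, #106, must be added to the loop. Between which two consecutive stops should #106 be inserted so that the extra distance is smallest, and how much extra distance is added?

Insertion cost between consecutive stops i–j is d(i,#106) + d(#106,j) − d(i,j):
  between Depot and #101: 21 + 10 − 22 = 9
  between #101 and #102: 10 + 13 − 3 = 20
  between #102 and #103: 13 + 22 − 17 = 18
  between #103 and #104: 22 + 19 − 23 = 18
  between #104 and #105: 19 + 12 − 14 = 17
  between #105 and Depot: 12 + 21 − 27 = 6
Cheapest insertion is between #105 and Depot, adding 6.
New total = 106 + 6 = 112.

Adding 6 km by placing #106 on the #105–Depot leg.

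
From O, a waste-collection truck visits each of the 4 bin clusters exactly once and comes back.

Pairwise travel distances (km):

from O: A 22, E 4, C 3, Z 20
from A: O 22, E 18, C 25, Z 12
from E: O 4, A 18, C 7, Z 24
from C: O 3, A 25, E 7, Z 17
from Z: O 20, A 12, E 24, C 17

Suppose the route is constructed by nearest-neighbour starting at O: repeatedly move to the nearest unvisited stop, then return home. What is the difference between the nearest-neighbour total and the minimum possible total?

From O: C=3, E=4, Z=20, A=22 → choose C (3).
From C: E=7, Z=17, A=25 → choose E (7).
From E: A=18, Z=24 → choose A (18).
From A: Z=12 → choose Z (12).
NN route O → C → E → A → Z → O costs 60.
Optimal: O → E → A → Z → C → O costs 54 (by enumerating all 12 distinct tours).
Excess = 60 − 54 = 6.

Excess over optimum: 6 km.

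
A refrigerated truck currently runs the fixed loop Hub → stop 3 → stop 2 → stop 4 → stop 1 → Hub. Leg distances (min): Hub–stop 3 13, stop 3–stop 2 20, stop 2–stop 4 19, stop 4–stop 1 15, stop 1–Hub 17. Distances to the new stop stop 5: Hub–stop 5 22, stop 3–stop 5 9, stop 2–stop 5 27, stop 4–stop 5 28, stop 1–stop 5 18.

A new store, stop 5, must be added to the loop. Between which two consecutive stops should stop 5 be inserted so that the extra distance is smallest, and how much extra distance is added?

Adding 16 min by placing stop 5 on the stop 3–stop 2 leg.

Insertion cost between consecutive stops i–j is d(i,stop 5) + d(stop 5,j) − d(i,j):
  between Hub and stop 3: 22 + 9 − 13 = 18
  between stop 3 and stop 2: 9 + 27 − 20 = 16
  between stop 2 and stop 4: 27 + 28 − 19 = 36
  between stop 4 and stop 1: 28 + 18 − 15 = 31
  between stop 1 and Hub: 18 + 22 − 17 = 23
Cheapest insertion is between stop 3 and stop 2, adding 16.
New total = 84 + 16 = 100.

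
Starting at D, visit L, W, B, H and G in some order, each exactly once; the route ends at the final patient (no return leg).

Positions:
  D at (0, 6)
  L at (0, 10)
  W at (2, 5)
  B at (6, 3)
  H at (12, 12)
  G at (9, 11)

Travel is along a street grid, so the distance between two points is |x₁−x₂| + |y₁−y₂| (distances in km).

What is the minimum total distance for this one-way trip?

There are 5! = 120 possible orderings.
D→L→W→B→H→G: 4+7+6+15+4 = 36
D→L→W→B→G→H: 4+7+6+11+4 = 32
D→L→W→H→B→G: 4+7+17+15+11 = 54
D→L→W→H→G→B: 4+7+17+4+11 = 43
D→L→W→G→B→H: 4+7+13+11+15 = 50
D→L→W→G→H→B: 4+7+13+4+15 = 43
D→L→B→W→H→G: 4+13+6+17+4 = 44
D→L→B→W→G→H: 4+13+6+13+4 = 40
D→L→B→H→W→G: 4+13+15+17+13 = 62
D→L→B→H→G→W: 4+13+15+4+13 = 49
D→L→B→G→W→H: 4+13+11+13+17 = 58
D→L→B→G→H→W: 4+13+11+4+17 = 49
D→L→H→W→B→G: 4+14+17+6+11 = 52
D→L→H→W→G→B: 4+14+17+13+11 = 59
… (106 more)
The minimum is 32.
One shortest path: D → L → W → B → G → H.

Shortest open route: 32 km.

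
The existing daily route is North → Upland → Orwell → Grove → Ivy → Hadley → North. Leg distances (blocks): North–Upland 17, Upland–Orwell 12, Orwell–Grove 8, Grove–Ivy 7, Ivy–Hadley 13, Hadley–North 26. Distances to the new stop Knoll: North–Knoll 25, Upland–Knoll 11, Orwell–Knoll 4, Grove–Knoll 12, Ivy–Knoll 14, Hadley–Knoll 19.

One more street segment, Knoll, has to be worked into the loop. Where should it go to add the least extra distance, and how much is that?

Insertion cost between consecutive stops i–j is d(i,Knoll) + d(Knoll,j) − d(i,j):
  between North and Upland: 25 + 11 − 17 = 19
  between Upland and Orwell: 11 + 4 − 12 = 3
  between Orwell and Grove: 4 + 12 − 8 = 8
  between Grove and Ivy: 12 + 14 − 7 = 19
  between Ivy and Hadley: 14 + 19 − 13 = 20
  between Hadley and North: 19 + 25 − 26 = 18
Cheapest insertion is between Upland and Orwell, adding 3.
New total = 83 + 3 = 86.

Minimum extra distance: 3 blocks, inserting Knoll between Upland and Orwell.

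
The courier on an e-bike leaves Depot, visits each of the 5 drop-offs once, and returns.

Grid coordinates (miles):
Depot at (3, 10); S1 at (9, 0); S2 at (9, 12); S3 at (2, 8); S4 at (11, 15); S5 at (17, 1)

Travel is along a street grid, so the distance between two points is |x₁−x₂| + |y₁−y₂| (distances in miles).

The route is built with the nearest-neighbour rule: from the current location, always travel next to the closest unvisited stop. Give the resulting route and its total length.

68 miles along Depot → S3 → S2 → S4 → S1 → S5 → Depot.

Depot → [S3:3 / S2:8 / S4:13 / S1:16 / S5:23] → S3 (3)
S3 → [S2:11 / S1:15 / S4:16 / S5:22] → S2 (11)
S2 → [S4:5 / S1:12 / S5:19] → S4 (5)
S4 → [S1:17 / S5:20] → S1 (17)
S1 → [S5:9] → S5 (9)
Return S5→Depot: 23.
Total = 3 + 11 + 5 + 17 + 9 + 23 = 68.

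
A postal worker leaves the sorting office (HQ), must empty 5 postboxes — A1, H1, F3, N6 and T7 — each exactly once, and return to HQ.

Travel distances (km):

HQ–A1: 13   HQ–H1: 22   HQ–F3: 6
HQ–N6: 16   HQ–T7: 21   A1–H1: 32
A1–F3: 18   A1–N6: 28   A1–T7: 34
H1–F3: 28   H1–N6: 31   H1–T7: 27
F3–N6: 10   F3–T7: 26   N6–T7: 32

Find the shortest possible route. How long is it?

There are 60 distinct closed tours to check (reversals are equivalent).
HQ → A1 → H1 → F3 → N6 → T7 → HQ: 13+32+28+10+32+21 = 136
HQ → A1 → H1 → F3 → T7 → N6 → HQ: 13+32+28+26+32+16 = 147
HQ → A1 → H1 → N6 → F3 → T7 → HQ: 13+32+31+10+26+21 = 133
HQ → A1 → H1 → N6 → T7 → F3 → HQ: 13+32+31+32+26+6 = 140
HQ → A1 → H1 → T7 → F3 → N6 → HQ: 13+32+27+26+10+16 = 124
HQ → A1 → H1 → T7 → N6 → F3 → HQ: 13+32+27+32+10+6 = 120
HQ → A1 → F3 → H1 → N6 → T7 → HQ: 13+18+28+31+32+21 = 143
HQ → A1 → F3 → H1 → T7 → N6 → HQ: 13+18+28+27+32+16 = 134
HQ → A1 → F3 → N6 → H1 → T7 → HQ: 13+18+10+31+27+21 = 120
HQ → A1 → F3 → N6 → T7 → H1 → HQ: 13+18+10+32+27+22 = 122
HQ → A1 → F3 → T7 → H1 → N6 → HQ: 13+18+26+27+31+16 = 131
HQ → A1 → F3 → T7 → N6 → H1 → HQ: 13+18+26+32+31+22 = 142
HQ → A1 → N6 → H1 → F3 → T7 → HQ: 13+28+31+28+26+21 = 147
HQ → A1 → N6 → H1 → T7 → F3 → HQ: 13+28+31+27+26+6 = 131
… (46 more)
The minimum is 120.
One optimal route: HQ → A1 → H1 → T7 → N6 → F3 → HQ (or its reverse).

120 km — the shortest possible round trip.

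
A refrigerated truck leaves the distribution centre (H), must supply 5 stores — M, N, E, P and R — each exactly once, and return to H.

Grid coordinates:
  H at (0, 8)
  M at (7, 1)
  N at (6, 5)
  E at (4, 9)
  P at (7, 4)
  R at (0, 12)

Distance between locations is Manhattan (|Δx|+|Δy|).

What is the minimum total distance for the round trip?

36 — the shortest possible round trip.

With 5 stops there are 5!/2 = 60 distinct round trips (a route and its reverse cost the same).
H - M - N - E - P - R - H: 14+5+6+8+15+4 = 52
H - M - N - E - R - P - H: 14+5+6+7+15+11 = 58
H - M - N - P - E - R - H: 14+5+2+8+7+4 = 40
H - M - N - P - R - E - H: 14+5+2+15+7+5 = 48
H - M - N - R - E - P - H: 14+5+13+7+8+11 = 58
H - M - N - R - P - E - H: 14+5+13+15+8+5 = 60
H - M - E - N - P - R - H: 14+11+6+2+15+4 = 52
H - M - E - N - R - P - H: 14+11+6+13+15+11 = 70
H - M - E - P - N - R - H: 14+11+8+2+13+4 = 52
H - M - E - P - R - N - H: 14+11+8+15+13+9 = 70
H - M - E - R - N - P - H: 14+11+7+13+2+11 = 58
H - M - E - R - P - N - H: 14+11+7+15+2+9 = 58
H - M - P - N - E - R - H: 14+3+2+6+7+4 = 36
H - M - P - N - R - E - H: 14+3+2+13+7+5 = 44
… (46 more)
The minimum is 36.
One optimal route: H → M → P → N → E → R → H (or its reverse).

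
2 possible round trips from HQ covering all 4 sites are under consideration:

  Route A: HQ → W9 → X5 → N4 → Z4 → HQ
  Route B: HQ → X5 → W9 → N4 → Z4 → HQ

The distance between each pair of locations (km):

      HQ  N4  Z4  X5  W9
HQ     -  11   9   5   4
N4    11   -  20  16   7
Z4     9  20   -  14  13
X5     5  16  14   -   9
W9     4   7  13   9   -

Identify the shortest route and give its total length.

Route A: 4 + 9 + 16 + 20 + 9 = 58
Route B: 5 + 9 + 7 + 20 + 9 = 50

50 km — Route B is the shortest.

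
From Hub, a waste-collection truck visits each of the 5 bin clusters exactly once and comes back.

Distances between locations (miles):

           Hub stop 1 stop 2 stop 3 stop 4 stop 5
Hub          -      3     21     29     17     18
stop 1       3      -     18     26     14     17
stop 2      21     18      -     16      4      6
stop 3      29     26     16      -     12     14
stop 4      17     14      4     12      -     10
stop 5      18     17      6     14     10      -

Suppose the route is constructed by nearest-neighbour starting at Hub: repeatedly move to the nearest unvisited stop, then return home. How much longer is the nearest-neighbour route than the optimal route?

From Hub: stop 1=3, stop 4=17, stop 5=18, stop 2=21, stop 3=29 → choose stop 1 (3).
From stop 1: stop 4=14, stop 5=17, stop 2=18, stop 3=26 → choose stop 4 (14).
From stop 4: stop 2=4, stop 5=10, stop 3=12 → choose stop 2 (4).
From stop 2: stop 5=6, stop 3=16 → choose stop 5 (6).
From stop 5: stop 3=14 → choose stop 3 (14).
NN route Hub → stop 1 → stop 4 → stop 2 → stop 5 → stop 3 → Hub costs 70.
Optimal: Hub → stop 1 → stop 2 → stop 4 → stop 3 → stop 5 → Hub costs 69 (by enumerating all 60 distinct tours).
Excess = 70 − 69 = 1.

The nearest-neighbour route is 1 miles longer than optimal.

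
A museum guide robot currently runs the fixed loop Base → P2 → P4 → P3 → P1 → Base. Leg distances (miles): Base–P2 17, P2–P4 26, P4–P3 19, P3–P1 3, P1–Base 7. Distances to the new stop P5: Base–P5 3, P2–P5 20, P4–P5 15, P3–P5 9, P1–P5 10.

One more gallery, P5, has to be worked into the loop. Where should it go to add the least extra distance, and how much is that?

Minimum extra distance: 5 miles, inserting P5 between P4 and P3.

Insertion cost between consecutive stops i–j is d(i,P5) + d(P5,j) − d(i,j):
  between Base and P2: 3 + 20 − 17 = 6
  between P2 and P4: 20 + 15 − 26 = 9
  between P4 and P3: 15 + 9 − 19 = 5
  between P3 and P1: 9 + 10 − 3 = 16
  between P1 and Base: 10 + 3 − 7 = 6
Cheapest insertion is between P4 and P3, adding 5.
New total = 72 + 5 = 77.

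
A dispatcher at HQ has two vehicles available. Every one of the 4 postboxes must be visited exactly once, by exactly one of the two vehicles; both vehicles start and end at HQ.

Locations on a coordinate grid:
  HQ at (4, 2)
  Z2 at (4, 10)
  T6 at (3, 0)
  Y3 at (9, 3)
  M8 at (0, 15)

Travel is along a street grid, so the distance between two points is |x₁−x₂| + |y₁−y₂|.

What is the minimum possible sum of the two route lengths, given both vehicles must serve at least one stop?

There are 2^3 − 1 = 7 ways to divide the 4 stops into two non-empty groups. For each, the best each vehicle can do is its own shortest tour through its group:
  {Z2} + {T6, Y3, M8}: 16 + 48 = 64
  {T6} + {Z2, Y3, M8}: 6 + 44 = 50
  {Z2, T6} + {Y3, M8}: 22 + 44 = 66
  {Y3} + {Z2, T6, M8}: 12 + 38 = 50
  {Z2, Y3} + {T6, M8}: 26 + 38 = 64
  {T6, Y3} + {Z2, M8}: 18 + 34 = 52
  … (7 splits in total)
Best: vehicle 1 HQ → T6 → HQ = 6; vehicle 2 HQ → Z2 → M8 → Y3 → HQ = 44; combined 50.

Minimum combined distance: 50.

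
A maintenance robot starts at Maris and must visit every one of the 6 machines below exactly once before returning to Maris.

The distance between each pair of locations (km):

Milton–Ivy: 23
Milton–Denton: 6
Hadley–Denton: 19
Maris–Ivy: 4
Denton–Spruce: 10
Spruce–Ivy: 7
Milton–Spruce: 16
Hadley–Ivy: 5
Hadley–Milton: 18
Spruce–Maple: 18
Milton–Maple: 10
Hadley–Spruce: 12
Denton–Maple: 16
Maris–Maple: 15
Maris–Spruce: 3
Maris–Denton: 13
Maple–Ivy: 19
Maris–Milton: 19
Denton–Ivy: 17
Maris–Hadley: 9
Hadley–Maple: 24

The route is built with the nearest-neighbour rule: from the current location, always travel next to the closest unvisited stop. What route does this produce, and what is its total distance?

At Maris the remaining stops are Spruce 3, Ivy 4, Hadley 9, Denton 13, Maple 15, Milton 19; go to Spruce.
At Spruce the remaining stops are Ivy 7, Denton 10, Hadley 12, Milton 16, Maple 18; go to Ivy.
At Ivy the remaining stops are Hadley 5, Denton 17, Maple 19, Milton 23; go to Hadley.
At Hadley the remaining stops are Milton 18, Denton 19, Maple 24; go to Milton.
At Milton the remaining stops are Denton 6, Maple 10; go to Denton.
At Denton the remaining stops are Maple 16; go to Maple.
Return Maple→Maris: 15.
Total = 3 + 7 + 5 + 18 + 6 + 16 + 15 = 70.

Nearest-neighbour total = 70 km; route Maris → Spruce → Ivy → Hadley → Milton → Denton → Maple → Maris.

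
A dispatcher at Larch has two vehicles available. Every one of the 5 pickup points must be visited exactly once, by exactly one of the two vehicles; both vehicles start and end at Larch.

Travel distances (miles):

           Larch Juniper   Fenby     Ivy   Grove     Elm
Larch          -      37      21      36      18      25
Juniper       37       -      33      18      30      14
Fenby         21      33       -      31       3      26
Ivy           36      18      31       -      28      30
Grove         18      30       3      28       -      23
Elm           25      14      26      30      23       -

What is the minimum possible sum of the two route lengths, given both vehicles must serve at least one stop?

135 miles — the smallest possible combined total.

Try each way of splitting the stops between the two vehicles (each non-empty) and, for each split, find the best tour for each vehicle:
  {Juniper} + {Fenby, Ivy, Grove, Elm}: 74 + 107 = 181
  {Fenby} + {Juniper, Ivy, Grove, Elm}: 42 + 103 = 145
  {Juniper, Fenby} + {Ivy, Grove, Elm}: 91 + 101 = 192
  {Ivy} + {Juniper, Fenby, Grove, Elm}: 72 + 93 = 165
  {Juniper, Ivy} + {Fenby, Grove, Elm}: 91 + 72 = 163
  {Fenby, Ivy} + {Juniper, Grove, Elm}: 88 + 87 = 175
  … (15 splits in total)
  {Fenby, Grove} + {Juniper, Ivy, Elm}: 42 + 93 = 135  ← best
Best: vehicle 1 Larch → Fenby → Grove → Larch = 42; vehicle 2 Larch → Ivy → Juniper → Elm → Larch = 93; combined 135.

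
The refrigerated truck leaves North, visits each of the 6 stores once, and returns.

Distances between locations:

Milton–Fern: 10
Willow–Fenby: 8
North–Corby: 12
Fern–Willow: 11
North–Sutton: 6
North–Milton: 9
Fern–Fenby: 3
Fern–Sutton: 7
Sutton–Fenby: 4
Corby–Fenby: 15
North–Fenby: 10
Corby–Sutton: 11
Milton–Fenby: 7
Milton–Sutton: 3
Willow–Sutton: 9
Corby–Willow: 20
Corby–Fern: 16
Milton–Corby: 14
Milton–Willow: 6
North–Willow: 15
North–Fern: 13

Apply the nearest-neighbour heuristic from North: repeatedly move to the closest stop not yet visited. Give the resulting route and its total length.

North → [Sutton:6 / Milton:9 / Fenby:10 / Corby:12 / Fern:13 / Willow:15] → Sutton (6)
Sutton → [Milton:3 / Fenby:4 / Fern:7 / Willow:9 / Corby:11] → Milton (3)
Milton → [Willow:6 / Fenby:7 / Fern:10 / Corby:14] → Willow (6)
Willow → [Fenby:8 / Fern:11 / Corby:20] → Fenby (8)
Fenby → [Fern:3 / Corby:15] → Fern (3)
Fern → [Corby:16] → Corby (16)
Return Corby→North: 12.
Total = 6 + 3 + 6 + 8 + 3 + 16 + 12 = 54.

Nearest-neighbour total = 54; route North → Sutton → Milton → Willow → Fenby → Fern → Corby → North.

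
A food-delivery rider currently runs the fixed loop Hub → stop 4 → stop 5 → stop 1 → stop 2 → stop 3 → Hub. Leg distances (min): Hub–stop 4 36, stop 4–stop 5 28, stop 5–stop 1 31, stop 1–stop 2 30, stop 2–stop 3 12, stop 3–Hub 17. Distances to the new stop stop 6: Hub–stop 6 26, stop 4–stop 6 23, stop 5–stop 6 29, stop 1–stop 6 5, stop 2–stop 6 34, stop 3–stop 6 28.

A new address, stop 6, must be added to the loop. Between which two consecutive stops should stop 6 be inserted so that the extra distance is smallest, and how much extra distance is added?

Insertion cost between consecutive stops i–j is d(i,stop 6) + d(stop 6,j) − d(i,j):
  between Hub and stop 4: 26 + 23 − 36 = 13
  between stop 4 and stop 5: 23 + 29 − 28 = 24
  between stop 5 and stop 1: 29 + 5 − 31 = 3
  between stop 1 and stop 2: 5 + 34 − 30 = 9
  between stop 2 and stop 3: 34 + 28 − 12 = 50
  between stop 3 and Hub: 28 + 26 − 17 = 37
Cheapest insertion is between stop 5 and stop 1, adding 3.
New total = 154 + 3 = 157.

Adding 3 min by placing stop 6 on the stop 5–stop 1 leg.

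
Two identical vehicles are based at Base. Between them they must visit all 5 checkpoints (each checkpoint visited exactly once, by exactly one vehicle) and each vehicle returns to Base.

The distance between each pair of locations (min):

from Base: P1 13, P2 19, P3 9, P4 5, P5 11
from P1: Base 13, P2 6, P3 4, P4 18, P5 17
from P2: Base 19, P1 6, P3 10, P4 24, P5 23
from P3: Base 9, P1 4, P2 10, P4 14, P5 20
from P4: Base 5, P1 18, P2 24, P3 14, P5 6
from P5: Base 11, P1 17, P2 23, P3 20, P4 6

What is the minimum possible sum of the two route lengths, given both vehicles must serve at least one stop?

Check every non-empty split of the stops between the two vehicles; for each half take its own optimal tour:
  {P1} + {P2, P3, P4, P5}: 26 + 53 = 79
  {P2} + {P1, P3, P4, P5}: 38 + 41 = 79
  {P1, P2} + {P3, P4, P5}: 38 + 40 = 78
  {P3} + {P1, P2, P4, P5}: 18 + 53 = 71
  {P1, P3} + {P2, P4, P5}: 26 + 53 = 79
  {P2, P3} + {P1, P4, P5}: 38 + 41 = 79
  … (15 splits in total)
  {P1, P2, P3} + {P4, P5}: 38 + 22 = 60  ← best
Best: vehicle 1 Base → P1 → P2 → P3 → Base = 38; vehicle 2 Base → P4 → P5 → Base = 22; combined 60.

Minimum combined distance: 60 min.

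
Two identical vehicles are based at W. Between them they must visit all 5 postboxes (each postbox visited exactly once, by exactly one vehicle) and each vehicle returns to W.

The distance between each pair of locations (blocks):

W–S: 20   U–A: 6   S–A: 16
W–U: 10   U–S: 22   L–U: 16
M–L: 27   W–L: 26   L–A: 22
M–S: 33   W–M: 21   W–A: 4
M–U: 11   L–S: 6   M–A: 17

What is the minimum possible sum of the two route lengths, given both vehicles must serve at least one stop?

82 blocks — the smallest possible combined total.

Try each way of splitting the stops between the two vehicles (each non-empty) and, for each split, find the best tour for each vehicle:
  {M} + {L, U, S, A}: 42 + 52 = 94
  {L} + {M, U, S, A}: 52 + 74 = 126
  {M, L} + {U, S, A}: 74 + 52 = 126
  {U} + {M, L, S, A}: 20 + 74 = 94
  {M, U} + {L, S, A}: 42 + 52 = 94
  {L, U} + {M, S, A}: 52 + 74 = 126
  … (15 splits in total)
  {M, L, U, S} + {A}: 74 + 8 = 82  ← best
Best: vehicle 1 W → M → U → L → S → W = 74; vehicle 2 W → A → W = 8; combined 82.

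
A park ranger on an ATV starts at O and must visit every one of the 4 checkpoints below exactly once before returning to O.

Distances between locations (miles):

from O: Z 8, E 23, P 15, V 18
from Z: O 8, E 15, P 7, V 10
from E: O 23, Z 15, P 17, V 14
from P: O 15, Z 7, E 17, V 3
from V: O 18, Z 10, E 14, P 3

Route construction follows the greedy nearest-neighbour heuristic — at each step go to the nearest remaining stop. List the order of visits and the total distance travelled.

Nearest-neighbour total = 55 miles; route O → Z → P → V → E → O.

From O: distances to unvisited — Z=8, P=15, V=18, E=23. Nearest is Z (8).
From Z: distances to unvisited — P=7, V=10, E=15. Nearest is P (7).
From P: distances to unvisited — V=3, E=17. Nearest is V (3).
From V: distances to unvisited — E=14. Nearest is E (14).
Return E→O: 23.
Total = 8 + 7 + 3 + 14 + 23 = 55.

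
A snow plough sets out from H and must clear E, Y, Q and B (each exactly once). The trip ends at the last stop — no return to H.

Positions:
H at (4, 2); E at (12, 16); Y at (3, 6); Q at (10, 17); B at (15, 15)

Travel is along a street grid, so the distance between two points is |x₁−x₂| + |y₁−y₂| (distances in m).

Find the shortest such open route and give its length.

30 m — the minimum one-way total.

There are 4! = 24 possible orderings.
H → E → Y → Q → B: 22+19+18+7 = 66
H → E → Y → B → Q: 22+19+21+7 = 69
H → E → Q → Y → B: 22+3+18+21 = 64
H → E → Q → B → Y: 22+3+7+21 = 53
H → E → B → Y → Q: 22+4+21+18 = 65
H → E → B → Q → Y: 22+4+7+18 = 51
H → Y → E → Q → B: 5+19+3+7 = 34
H → Y → E → B → Q: 5+19+4+7 = 35
H → Y → Q → E → B: 5+18+3+4 = 30
H → Y → Q → B → E: 5+18+7+4 = 34
H → Y → B → E → Q: 5+21+4+3 = 33
H → Y → B → Q → E: 5+21+7+3 = 36
H → Q → E → Y → B: 21+3+19+21 = 64
H → Q → E → B → Y: 21+3+4+21 = 49
… (10 more)
The minimum is 30.
One shortest path: H → Y → Q → E → B.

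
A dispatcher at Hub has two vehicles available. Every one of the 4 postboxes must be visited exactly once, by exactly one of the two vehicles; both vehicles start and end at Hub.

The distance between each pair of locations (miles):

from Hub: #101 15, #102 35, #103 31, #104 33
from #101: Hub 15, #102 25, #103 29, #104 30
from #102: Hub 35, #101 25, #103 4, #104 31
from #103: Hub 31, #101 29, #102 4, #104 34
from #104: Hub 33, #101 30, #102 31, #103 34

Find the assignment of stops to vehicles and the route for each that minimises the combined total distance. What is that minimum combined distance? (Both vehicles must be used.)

129 miles — the smallest possible combined total.

Try each way of splitting the stops between the two vehicles (each non-empty) and, for each split, find the best tour for each vehicle:
  {#101} + {#102, #103, #104}: 30 + 99 = 129
  {#102} + {#101, #103, #104}: 70 + 110 = 180
  {#101, #102} + {#103, #104}: 75 + 98 = 173
  {#103} + {#101, #102, #104}: 62 + 104 = 166
  {#101, #103} + {#102, #104}: 75 + 99 = 174
  {#102, #103} + {#101, #104}: 70 + 78 = 148
  … (7 splits in total)
Best: vehicle 1 Hub → #101 → Hub = 30; vehicle 2 Hub → #103 → #102 → #104 → Hub = 99; combined 129.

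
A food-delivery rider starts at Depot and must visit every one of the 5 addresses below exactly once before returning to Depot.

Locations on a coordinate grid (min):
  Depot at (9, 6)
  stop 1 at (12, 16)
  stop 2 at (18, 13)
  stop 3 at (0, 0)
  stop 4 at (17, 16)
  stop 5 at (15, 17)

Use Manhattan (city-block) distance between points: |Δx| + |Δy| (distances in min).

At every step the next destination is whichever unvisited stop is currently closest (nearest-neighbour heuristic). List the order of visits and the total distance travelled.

70 min along Depot → stop 1 → stop 5 → stop 4 → stop 2 → stop 3 → Depot.

At Depot the remaining stops are stop 1 13, stop 3 15, stop 2 16, stop 5 17, stop 4 18; go to stop 1.
At stop 1 the remaining stops are stop 5 4, stop 4 5, stop 2 9, stop 3 28; go to stop 5.
At stop 5 the remaining stops are stop 4 3, stop 2 7, stop 3 32; go to stop 4.
At stop 4 the remaining stops are stop 2 4, stop 3 33; go to stop 2.
At stop 2 the remaining stops are stop 3 31; go to stop 3.
Return stop 3→Depot: 15.
Total = 13 + 4 + 3 + 4 + 31 + 15 = 70.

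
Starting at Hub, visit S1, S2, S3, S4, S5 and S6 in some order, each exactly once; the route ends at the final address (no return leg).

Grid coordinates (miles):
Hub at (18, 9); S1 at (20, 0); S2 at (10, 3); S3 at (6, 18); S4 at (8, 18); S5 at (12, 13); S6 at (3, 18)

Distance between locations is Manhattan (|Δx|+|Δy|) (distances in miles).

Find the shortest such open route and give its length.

50 miles — the minimum one-way total.

There are 6! = 720 possible orderings.
Hub → S1 → S2 → S3 → S4 → S5 → S6: 11+13+19+2+9+14 = 68
Hub → S1 → S2 → S3 → S4 → S6 → S5: 11+13+19+2+5+14 = 64
Hub → S1 → S2 → S3 → S5 → S4 → S6: 11+13+19+11+9+5 = 68
Hub → S1 → S2 → S3 → S5 → S6 → S4: 11+13+19+11+14+5 = 73
Hub → S1 → S2 → S3 → S6 → S4 → S5: 11+13+19+3+5+9 = 60
Hub → S1 → S2 → S3 → S6 → S5 → S4: 11+13+19+3+14+9 = 69
Hub → S1 → S2 → S4 → S3 → S5 → S6: 11+13+17+2+11+14 = 68
Hub → S1 → S2 → S4 → S3 → S6 → S5: 11+13+17+2+3+14 = 60
… (712 more)
Hub → S1 → S2 → S5 → S4 → S3 → S6: 11+13+12+9+2+3 = 50  ← best
The minimum is 50.
One shortest path: Hub → S1 → S2 → S5 → S4 → S3 → S6.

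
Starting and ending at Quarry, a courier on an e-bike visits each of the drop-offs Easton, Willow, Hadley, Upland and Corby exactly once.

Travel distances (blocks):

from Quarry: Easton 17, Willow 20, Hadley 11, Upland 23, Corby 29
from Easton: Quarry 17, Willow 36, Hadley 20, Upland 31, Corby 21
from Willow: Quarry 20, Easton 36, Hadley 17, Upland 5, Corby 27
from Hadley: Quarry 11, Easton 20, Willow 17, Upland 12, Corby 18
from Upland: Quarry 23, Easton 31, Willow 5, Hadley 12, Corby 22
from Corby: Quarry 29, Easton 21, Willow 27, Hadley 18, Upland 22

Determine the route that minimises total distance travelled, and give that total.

There are 60 distinct closed tours to check (reversals are equivalent).
Quarry→Easton→Willow→Hadley→Upland→Corby→Quarry: 17+36+17+12+22+29 = 133
Quarry→Easton→Willow→Hadley→Corby→Upland→Quarry: 17+36+17+18+22+23 = 133
Quarry→Easton→Willow→Upland→Hadley→Corby→Quarry: 17+36+5+12+18+29 = 117
Quarry→Easton→Willow→Upland→Corby→Hadley→Quarry: 17+36+5+22+18+11 = 109
Quarry→Easton→Willow→Corby→Hadley→Upland→Quarry: 17+36+27+18+12+23 = 133
Quarry→Easton→Willow→Corby→Upland→Hadley→Quarry: 17+36+27+22+12+11 = 125
Quarry→Easton→Hadley→Willow→Upland→Corby→Quarry: 17+20+17+5+22+29 = 110
Quarry→Easton→Hadley→Willow→Corby→Upland→Quarry: 17+20+17+27+22+23 = 126
Quarry→Easton→Hadley→Upland→Willow→Corby→Quarry: 17+20+12+5+27+29 = 110
Quarry→Easton→Hadley→Upland→Corby→Willow→Quarry: 17+20+12+22+27+20 = 118
Quarry→Easton→Hadley→Corby→Willow→Upland→Quarry: 17+20+18+27+5+23 = 110
Quarry→Easton→Hadley→Corby→Upland→Willow→Quarry: 17+20+18+22+5+20 = 102
Quarry→Easton→Upland→Willow→Hadley→Corby→Quarry: 17+31+5+17+18+29 = 117
Quarry→Easton→Upland→Willow→Corby→Hadley→Quarry: 17+31+5+27+18+11 = 109
… (46 more)
Quarry→Easton→Corby→Willow→Upland→Hadley→Quarry: 17+21+27+5+12+11 = 93  ← best
The minimum is 93.
One optimal route: Quarry → Easton → Corby → Willow → Upland → Hadley → Quarry (or its reverse).

Minimum total distance: 93 blocks.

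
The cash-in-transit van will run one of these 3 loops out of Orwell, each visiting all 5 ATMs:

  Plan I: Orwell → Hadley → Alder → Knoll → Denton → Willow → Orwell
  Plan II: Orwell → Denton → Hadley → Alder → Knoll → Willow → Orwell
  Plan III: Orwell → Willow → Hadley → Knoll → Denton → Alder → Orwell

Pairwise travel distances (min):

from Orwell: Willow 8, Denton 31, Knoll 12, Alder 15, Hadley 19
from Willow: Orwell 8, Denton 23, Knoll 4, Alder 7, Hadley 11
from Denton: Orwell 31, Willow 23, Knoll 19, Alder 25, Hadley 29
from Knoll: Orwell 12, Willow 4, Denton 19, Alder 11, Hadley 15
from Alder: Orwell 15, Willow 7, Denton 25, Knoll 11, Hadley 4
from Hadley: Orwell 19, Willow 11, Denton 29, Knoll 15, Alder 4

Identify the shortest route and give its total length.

Plan I: 19 + 4 + 11 + 19 + 23 + 8 = 84
Plan II: 31 + 29 + 4 + 11 + 4 + 8 = 87
Plan III: 8 + 11 + 15 + 19 + 25 + 15 = 93

Shortest is Plan I, total 84 min.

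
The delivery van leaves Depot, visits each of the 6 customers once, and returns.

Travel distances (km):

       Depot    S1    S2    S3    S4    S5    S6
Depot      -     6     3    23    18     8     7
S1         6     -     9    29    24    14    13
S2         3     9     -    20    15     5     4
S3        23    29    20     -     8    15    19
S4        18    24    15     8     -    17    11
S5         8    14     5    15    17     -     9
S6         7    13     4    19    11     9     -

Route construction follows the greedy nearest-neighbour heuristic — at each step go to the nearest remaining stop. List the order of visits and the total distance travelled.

At Depot the remaining stops are S2 3, S1 6, S6 7, S5 8, S4 18, S3 23; go to S2.
At S2 the remaining stops are S6 4, S5 5, S1 9, S4 15, S3 20; go to S6.
At S6 the remaining stops are S5 9, S4 11, S1 13, S3 19; go to S5.
At S5 the remaining stops are S1 14, S3 15, S4 17; go to S1.
At S1 the remaining stops are S4 24, S3 29; go to S4.
At S4 the remaining stops are S3 8; go to S3.
Return S3→Depot: 23.
Total = 3 + 4 + 9 + 14 + 24 + 8 + 23 = 85.

85 km along Depot → S2 → S6 → S5 → S1 → S4 → S3 → Depot.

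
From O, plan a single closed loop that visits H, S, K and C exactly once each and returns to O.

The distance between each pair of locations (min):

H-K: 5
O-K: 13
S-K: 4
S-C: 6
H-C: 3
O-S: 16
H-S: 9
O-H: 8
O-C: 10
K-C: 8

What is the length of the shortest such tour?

With 4 stops there are 4!/2 = 12 distinct round trips (a route and its reverse cost the same).
O-H-S-K-C-O: 8+9+4+8+10 = 39
O-H-S-C-K-O: 8+9+6+8+13 = 44
O-H-K-S-C-O: 8+5+4+6+10 = 33
O-H-K-C-S-O: 8+5+8+6+16 = 43
O-H-C-S-K-O: 8+3+6+4+13 = 34
O-H-C-K-S-O: 8+3+8+4+16 = 39
O-S-H-K-C-O: 16+9+5+8+10 = 48
O-S-H-C-K-O: 16+9+3+8+13 = 49
O-S-K-H-C-O: 16+4+5+3+10 = 38
O-S-C-H-K-O: 16+6+3+5+13 = 43
O-K-H-S-C-O: 13+5+9+6+10 = 43
O-K-S-H-C-O: 13+4+9+3+10 = 39
The minimum is 33.
One optimal route: O → H → K → S → C → O (or its reverse).

Minimum total distance: 33 min.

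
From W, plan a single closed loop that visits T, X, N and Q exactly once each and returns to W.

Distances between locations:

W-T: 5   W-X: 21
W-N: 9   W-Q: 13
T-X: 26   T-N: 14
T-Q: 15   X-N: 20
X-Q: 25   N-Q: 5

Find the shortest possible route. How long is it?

Minimum total distance: 66.

There are 12 distinct closed tours to check (reversals are equivalent).
W-T-X-N-Q-W: 5+26+20+5+13 = 69
W-T-X-Q-N-W: 5+26+25+5+9 = 70
W-T-N-X-Q-W: 5+14+20+25+13 = 77
W-T-N-Q-X-W: 5+14+5+25+21 = 70
W-T-Q-X-N-W: 5+15+25+20+9 = 74
W-T-Q-N-X-W: 5+15+5+20+21 = 66
W-X-T-N-Q-W: 21+26+14+5+13 = 79
W-X-T-Q-N-W: 21+26+15+5+9 = 76
W-X-N-T-Q-W: 21+20+14+15+13 = 83
W-X-Q-T-N-W: 21+25+15+14+9 = 84
W-N-T-X-Q-W: 9+14+26+25+13 = 87
W-N-X-T-Q-W: 9+20+26+15+13 = 83
The minimum is 66.
One optimal route: W → T → Q → N → X → W (or its reverse).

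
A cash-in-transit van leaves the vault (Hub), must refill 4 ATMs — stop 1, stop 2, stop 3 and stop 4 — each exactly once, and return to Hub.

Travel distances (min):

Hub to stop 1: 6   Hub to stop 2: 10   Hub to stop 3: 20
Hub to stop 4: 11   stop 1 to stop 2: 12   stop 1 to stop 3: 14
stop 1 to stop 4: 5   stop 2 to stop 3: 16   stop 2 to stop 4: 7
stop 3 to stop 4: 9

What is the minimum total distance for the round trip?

Hub → stop 1 → stop 2 → stop 3 → stop 4 → Hub: 6+12+16+9+11 = 54
Hub → stop 1 → stop 2 → stop 4 → stop 3 → Hub: 6+12+7+9+20 = 54
Hub → stop 1 → stop 3 → stop 2 → stop 4 → Hub: 6+14+16+7+11 = 54
Hub → stop 1 → stop 3 → stop 4 → stop 2 → Hub: 6+14+9+7+10 = 46
Hub → stop 1 → stop 4 → stop 2 → stop 3 → Hub: 6+5+7+16+20 = 54
Hub → stop 1 → stop 4 → stop 3 → stop 2 → Hub: 6+5+9+16+10 = 46
Hub → stop 2 → stop 1 → stop 3 → stop 4 → Hub: 10+12+14+9+11 = 56
Hub → stop 2 → stop 1 → stop 4 → stop 3 → Hub: 10+12+5+9+20 = 56
Hub → stop 2 → stop 3 → stop 1 → stop 4 → Hub: 10+16+14+5+11 = 56
Hub → stop 2 → stop 4 → stop 1 → stop 3 → Hub: 10+7+5+14+20 = 56
Hub → stop 3 → stop 1 → stop 2 → stop 4 → Hub: 20+14+12+7+11 = 64
Hub → stop 3 → stop 2 → stop 1 → stop 4 → Hub: 20+16+12+5+11 = 64
The minimum is 46.
One optimal route: Hub → stop 1 → stop 3 → stop 4 → stop 2 → Hub (or its reverse).

46 min — the shortest possible round trip.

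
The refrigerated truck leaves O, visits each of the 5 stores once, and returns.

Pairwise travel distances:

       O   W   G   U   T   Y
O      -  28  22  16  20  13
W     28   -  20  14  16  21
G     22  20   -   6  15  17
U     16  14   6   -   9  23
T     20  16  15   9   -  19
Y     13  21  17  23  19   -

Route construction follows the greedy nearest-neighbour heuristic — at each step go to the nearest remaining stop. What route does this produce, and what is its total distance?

From O: distances to unvisited — Y=13, U=16, T=20, G=22, W=28. Nearest is Y (13).
From Y: distances to unvisited — G=17, T=19, W=21, U=23. Nearest is G (17).
From G: distances to unvisited — U=6, T=15, W=20. Nearest is U (6).
From U: distances to unvisited — T=9, W=14. Nearest is T (9).
From T: distances to unvisited — W=16. Nearest is W (16).
Return W→O: 28.
Total = 13 + 17 + 6 + 9 + 16 + 28 = 89.

Total distance 89 via the nearest-neighbour route O → Y → G → U → T → W → O.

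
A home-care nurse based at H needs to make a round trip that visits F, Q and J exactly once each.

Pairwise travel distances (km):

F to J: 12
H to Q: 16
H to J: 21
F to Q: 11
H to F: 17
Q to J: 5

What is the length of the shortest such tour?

H - F - Q - J - H: 17+11+5+21 = 54
H - F - J - Q - H: 17+12+5+16 = 50
H - Q - F - J - H: 16+11+12+21 = 60
The minimum is 50.
One optimal route: H → F → J → Q → H (or its reverse).

Shortest round trip = 50 km.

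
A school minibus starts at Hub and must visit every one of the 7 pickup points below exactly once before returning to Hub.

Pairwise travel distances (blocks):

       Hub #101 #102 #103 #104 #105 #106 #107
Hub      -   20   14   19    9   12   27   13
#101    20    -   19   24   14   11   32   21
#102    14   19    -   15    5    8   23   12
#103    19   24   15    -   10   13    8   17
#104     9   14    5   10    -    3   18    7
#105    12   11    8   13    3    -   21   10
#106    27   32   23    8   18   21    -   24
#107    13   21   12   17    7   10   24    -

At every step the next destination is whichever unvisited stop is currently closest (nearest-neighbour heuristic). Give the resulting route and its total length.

Hub → [#104:9 / #105:12 / #107:13 / #102:14 / #103:19 / #101:20 / #106:27] → #104 (9)
#104 → [#105:3 / #102:5 / #107:7 / #103:10 / #101:14 / #106:18] → #105 (3)
#105 → [#102:8 / #107:10 / #101:11 / #103:13 / #106:21] → #102 (8)
#102 → [#107:12 / #103:15 / #101:19 / #106:23] → #107 (12)
#107 → [#103:17 / #101:21 / #106:24] → #103 (17)
#103 → [#106:8 / #101:24] → #106 (8)
#106 → [#101:32] → #101 (32)
Return #101→Hub: 20.
Total = 9 + 3 + 8 + 12 + 17 + 8 + 32 + 20 = 109.

Nearest-neighbour total = 109 blocks; route Hub → #104 → #105 → #102 → #107 → #103 → #106 → #101 → Hub.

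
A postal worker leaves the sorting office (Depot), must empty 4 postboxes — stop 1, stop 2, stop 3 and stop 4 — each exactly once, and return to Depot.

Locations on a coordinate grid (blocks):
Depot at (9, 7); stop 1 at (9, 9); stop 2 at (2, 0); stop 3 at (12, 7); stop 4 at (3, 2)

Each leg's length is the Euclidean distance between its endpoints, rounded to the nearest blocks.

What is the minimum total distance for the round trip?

28 blocks — the shortest possible round trip.

Depot → stop 1 → stop 2 → stop 3 → stop 4 → Depot: 2+11+12+10+8 = 43
Depot → stop 1 → stop 2 → stop 4 → stop 3 → Depot: 2+11+2+10+3 = 28
Depot → stop 1 → stop 3 → stop 2 → stop 4 → Depot: 2+4+12+2+8 = 28
Depot → stop 1 → stop 3 → stop 4 → stop 2 → Depot: 2+4+10+2+10 = 28
Depot → stop 1 → stop 4 → stop 2 → stop 3 → Depot: 2+9+2+12+3 = 28
Depot → stop 1 → stop 4 → stop 3 → stop 2 → Depot: 2+9+10+12+10 = 43
Depot → stop 2 → stop 1 → stop 3 → stop 4 → Depot: 10+11+4+10+8 = 43
Depot → stop 2 → stop 1 → stop 4 → stop 3 → Depot: 10+11+9+10+3 = 43
Depot → stop 2 → stop 3 → stop 1 → stop 4 → Depot: 10+12+4+9+8 = 43
Depot → stop 2 → stop 4 → stop 1 → stop 3 → Depot: 10+2+9+4+3 = 28
Depot → stop 3 → stop 1 → stop 2 → stop 4 → Depot: 3+4+11+2+8 = 28
Depot → stop 3 → stop 2 → stop 1 → stop 4 → Depot: 3+12+11+9+8 = 43
The minimum is 28.
One optimal route: Depot → stop 1 → stop 2 → stop 4 → stop 3 → Depot (or its reverse).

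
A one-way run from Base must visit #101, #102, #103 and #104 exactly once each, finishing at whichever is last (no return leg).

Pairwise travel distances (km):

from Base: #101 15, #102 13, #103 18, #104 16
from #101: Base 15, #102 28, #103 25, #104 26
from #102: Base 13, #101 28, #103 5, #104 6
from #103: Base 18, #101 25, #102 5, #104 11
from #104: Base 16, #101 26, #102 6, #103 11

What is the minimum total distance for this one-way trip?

There are 4! = 24 possible orderings.
Base→#101→#102→#103→#104: 15+28+5+11 = 59
Base→#101→#102→#104→#103: 15+28+6+11 = 60
Base→#101→#103→#102→#104: 15+25+5+6 = 51
Base→#101→#103→#104→#102: 15+25+11+6 = 57
Base→#101→#104→#102→#103: 15+26+6+5 = 52
Base→#101→#104→#103→#102: 15+26+11+5 = 57
Base→#102→#101→#103→#104: 13+28+25+11 = 77
Base→#102→#101→#104→#103: 13+28+26+11 = 78
Base→#102→#103→#101→#104: 13+5+25+26 = 69
Base→#102→#103→#104→#101: 13+5+11+26 = 55
Base→#102→#104→#101→#103: 13+6+26+25 = 70
Base→#102→#104→#103→#101: 13+6+11+25 = 55
Base→#103→#101→#102→#104: 18+25+28+6 = 77
Base→#103→#101→#104→#102: 18+25+26+6 = 75
… (10 more)
The minimum is 51.
One shortest path: Base → #101 → #103 → #102 → #104.

Minimum one-way distance = 51 km.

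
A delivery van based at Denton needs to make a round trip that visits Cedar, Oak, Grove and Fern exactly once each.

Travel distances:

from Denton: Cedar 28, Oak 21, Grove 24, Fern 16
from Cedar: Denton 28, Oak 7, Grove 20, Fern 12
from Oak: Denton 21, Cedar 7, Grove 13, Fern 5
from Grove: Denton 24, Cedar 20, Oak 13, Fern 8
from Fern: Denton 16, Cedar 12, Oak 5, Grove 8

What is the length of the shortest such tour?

Minimum total distance: 72.

Denton → Cedar → Oak → Grove → Fern → Denton: 28+7+13+8+16 = 72
Denton → Cedar → Oak → Fern → Grove → Denton: 28+7+5+8+24 = 72
Denton → Cedar → Grove → Oak → Fern → Denton: 28+20+13+5+16 = 82
Denton → Cedar → Grove → Fern → Oak → Denton: 28+20+8+5+21 = 82
Denton → Cedar → Fern → Oak → Grove → Denton: 28+12+5+13+24 = 82
Denton → Cedar → Fern → Grove → Oak → Denton: 28+12+8+13+21 = 82
Denton → Oak → Cedar → Grove → Fern → Denton: 21+7+20+8+16 = 72
Denton → Oak → Cedar → Fern → Grove → Denton: 21+7+12+8+24 = 72
Denton → Oak → Grove → Cedar → Fern → Denton: 21+13+20+12+16 = 82
Denton → Oak → Fern → Cedar → Grove → Denton: 21+5+12+20+24 = 82
Denton → Grove → Cedar → Oak → Fern → Denton: 24+20+7+5+16 = 72
Denton → Grove → Oak → Cedar → Fern → Denton: 24+13+7+12+16 = 72
The minimum is 72.
One optimal route: Denton → Cedar → Oak → Grove → Fern → Denton (or its reverse).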